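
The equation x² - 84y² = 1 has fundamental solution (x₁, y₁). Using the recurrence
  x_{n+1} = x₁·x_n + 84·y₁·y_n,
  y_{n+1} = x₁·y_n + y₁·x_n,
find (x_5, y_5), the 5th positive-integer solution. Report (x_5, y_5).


Step 1: Find the fundamental solution (x₁, y₁) of x² - 84y² = 1.
  Expand √84 as a continued fraction. a₀ = ⌊√84⌋ = 9; iterate m_{k+1} = d_k·a_k − m_k, d_{k+1} = (84 − m_{k+1}²)/d_k, a_{k+1} = ⌊(a₀ + m_{k+1})/d_{k+1}⌋ (starting m₀ = 0, d₀ = 1), with convergents p_k = a_k·p_{k-1} + p_{k-2}, q_k = a_k·q_{k-1} + q_{k-2} (p₋₁ = 1, q₋₁ = 0):
  k = 0: a₀ = 9; p₀/q₀ = 9/1; p₀² − 84·q₀² = 81 − 84 = -3.
  k = 1: m = 9, d = 3, a = ⌊(9 + 9)/3⌋ = 6; p/q = (6·9 + 1)/(6·1 + 0) = 55/6; p² − 84·q² = 3025 − 3024 = 1.
  The first convergent with p² − 84·q² = 1 gives the fundamental solution (x₁, y₁) = (55, 6).
Step 2: Apply the recurrence (x_{n+1}, y_{n+1}) = (x₁x_n + 84y₁y_n, x₁y_n + y₁x_n) repeatedly.
  From (x_1, y_1) = (55, 6): x_2 = 55·55 + 84·6·6 = 6049; y_2 = 55·6 + 6·55 = 660.
  From (x_2, y_2) = (6049, 660): x_3 = 55·6049 + 84·6·660 = 665335; y_3 = 55·660 + 6·6049 = 72594.
  From (x_3, y_3) = (665335, 72594): x_4 = 55·665335 + 84·6·72594 = 73180801; y_4 = 55·72594 + 6·665335 = 7984680.
  From (x_4, y_4) = (73180801, 7984680): x_5 = 55·73180801 + 84·6·7984680 = 8049222775; y_5 = 55·7984680 + 6·73180801 = 878242206.
Step 3: Verify x_5² - 84·y_5² = 64789987281578700625 - 64789987281578700624 = 1 (should be 1). ✓

(x_1, y_1) = (55, 6); (x_5, y_5) = (8049222775, 878242206).


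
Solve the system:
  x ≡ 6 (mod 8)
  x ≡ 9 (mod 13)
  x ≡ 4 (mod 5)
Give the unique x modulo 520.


Moduli 8, 13, 5 are pairwise coprime; by CRT there is a unique solution modulo M = 8 · 13 · 5 = 520.
Solve pairwise, accumulating the modulus:
  Start with x ≡ 6 (mod 8).
  Combine with x ≡ 9 (mod 13): since gcd(8, 13) = 1, we get a unique residue mod 104.
    Write x = 6 + 8·t and substitute into x ≡ 9 (mod 13): 8·t ≡ 9 − 6 = 3 (mod 13).
    The inverse of 8 mod 13 is 5 (since 8·5 = 40 = 3·13 + 1), so t ≡ 5·3 = 15 ≡ 2 (mod 13).
    Then x = 6 + 8·2 = 22, valid modulo lcm(8, 13) = 104: x ≡ 22 (mod 104).
  Combine with x ≡ 4 (mod 5): since gcd(104, 5) = 1, we get a unique residue mod 520.
    Write x = 22 + 104·t and substitute into x ≡ 4 (mod 5): 104·t ≡ 4 − 22 = -18 (mod 5).
    Reduce coefficients mod 5: 4·t ≡ 2 (mod 5).
    The inverse of 4 mod 5 is 4 (since 4·4 = 16 = 3·5 + 1), so t ≡ 4·2 = 8 ≡ 3 (mod 5).
    Then x = 22 + 104·3 = 334, valid modulo lcm(104, 5) = 520: x ≡ 334 (mod 520).
Verify: 334 mod 8 = 6 ✓, 334 mod 13 = 9 ✓, 334 mod 5 = 4 ✓.

x ≡ 334 (mod 520).


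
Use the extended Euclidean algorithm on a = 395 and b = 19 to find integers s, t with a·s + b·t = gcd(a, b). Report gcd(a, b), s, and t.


Euclidean algorithm on (395, 19) — divide until remainder is 0:
  395 = 20 · 19 + 15
  19 = 1 · 15 + 4
  15 = 3 · 4 + 3
  4 = 1 · 3 + 1
  3 = 3 · 1 + 0
gcd(395, 19) = 1.
Track Bezout coefficients alongside the remainders: start with r₀ = 395 = a·1 + b·0 (s = 1, t = 0) and r₁ = 19 = a·0 + b·1 (s = 0, t = 1); each new remainder r_{k+1} = r_{k-1} − q_k·r_k inherits s_{k+1} = s_{k-1} − q_k·s_k, t_{k+1} = t_{k-1} − q_k·t_k, so r_k = a·s_k + b·t_k at every step:
  q = 20: r = 15, s = 1 − 20·0 = 1, t = 0 − 20·1 = -20  (check: 395·1 + 19·(-20) = 15)
  q = 1: r = 4, s = 0 − 1·1 = -1, t = 1 − 1·(-20) = 21  (check: 395·(-1) + 19·21 = 4)
  q = 3: r = 3, s = 1 − 3·(-1) = 4, t = -20 − 3·21 = -83  (check: 395·4 + 19·(-83) = 3)
  q = 1: r = 1, s = -1 − 1·4 = -5, t = 21 − 1·(-83) = 104  (check: 395·(-5) + 19·104 = 1)
The row with r = 1 (the gcd) gives the Bezout coefficients s = -5, t = 104.
Result: 395 · (-5) + 19 · (104) = 1.

gcd(395, 19) = 1; s = -5, t = 104 (check: 395·(-5) + 19·104 = 1).


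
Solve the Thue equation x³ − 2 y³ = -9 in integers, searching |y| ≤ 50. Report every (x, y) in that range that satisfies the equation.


The equation is x³ - 2y³ = -9. For fixed y, x³ = 2·y³ − 9, so a solution requires the RHS to be a perfect cube.
Strategy: iterate y from -50 to 50, compute RHS = 2·y³ − 9, and check whether it is a (positive or negative) perfect cube.
Check small values of y:
  y = 0: RHS = -9 is not a perfect cube.
  y = 1: RHS = -7 is not a perfect cube.
  y = -1: RHS = -11 is not a perfect cube.
  y = 2: RHS = 7 is not a perfect cube.
  y = -2: RHS = -25 is not a perfect cube.
  y = 3: RHS = 45 is not a perfect cube.
  y = -3: RHS = -63 is not a perfect cube.
Continuing the search up to |y| = 50 finds no solutions either.
No (x, y) in the scanned range satisfies the equation.

No integer solutions with |y| ≤ 50.


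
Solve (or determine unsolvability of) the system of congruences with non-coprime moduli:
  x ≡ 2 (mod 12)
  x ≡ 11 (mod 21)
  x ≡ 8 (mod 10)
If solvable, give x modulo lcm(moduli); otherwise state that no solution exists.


Moduli 12, 21, 10 are not pairwise coprime, so CRT works modulo lcm(m_i) when all pairwise compatibility conditions hold.
Pairwise compatibility: gcd(m_i, m_j) must divide a_i - a_j for every pair.
Merge one congruence at a time:
  Start: x ≡ 2 (mod 12).
  Combine with x ≡ 11 (mod 21): gcd(12, 21) = 3; 11 - 2 = 9, which IS divisible by 3, so compatible.
    Write x = 2 + 12·t and substitute into x ≡ 11 (mod 21): 12·t ≡ 11 − 2 = 9 (mod 21).
    Divide the congruence (and modulus) by g = 3: 4·t ≡ 3 (mod 7).
    The inverse of 4 mod 7 is 2 (since 4·2 = 8 = 1·7 + 1), so t ≡ 2·3 = 6 ≡ 6 (mod 7).
    Then x = 2 + 12·6 = 74, valid modulo lcm(12, 21) = 84: x ≡ 74 (mod 84).
  Combine with x ≡ 8 (mod 10): gcd(84, 10) = 2; 8 - 74 = -66, which IS divisible by 2, so compatible.
    Write x = 74 + 84·t and substitute into x ≡ 8 (mod 10): 84·t ≡ 8 − 74 = -66 (mod 10).
    Divide the congruence (and modulus) by g = 2: 42·t ≡ -33 (mod 5).
    Reduce coefficients mod 5: 2·t ≡ 2 (mod 5).
    The inverse of 2 mod 5 is 3 (since 2·3 = 6 = 1·5 + 1), so t ≡ 3·2 = 6 ≡ 1 (mod 5).
    Then x = 74 + 84·1 = 158, valid modulo lcm(84, 10) = 420: x ≡ 158 (mod 420).
Verify: 158 mod 12 = 2, 158 mod 21 = 11, 158 mod 10 = 8.

x ≡ 158 (mod 420).


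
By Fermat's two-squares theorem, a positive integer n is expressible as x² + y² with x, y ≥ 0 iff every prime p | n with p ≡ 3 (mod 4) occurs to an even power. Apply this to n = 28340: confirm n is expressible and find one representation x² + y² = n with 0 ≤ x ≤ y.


Step 1: Factor n = 28340 = 2^2 · 5 · 13 · 109.
Step 2: Check the mod-4 condition on each prime factor: 2 = 2 (special); 5 ≡ 1 (mod 4), exponent 1; 13 ≡ 1 (mod 4), exponent 1; 109 ≡ 1 (mod 4), exponent 1.
All primes ≡ 3 (mod 4) appear to even exponent (or don't appear), so by the two-squares theorem n IS expressible as a sum of two squares.
Step 3: Build a representation. Group n = k² · m with k = 2 and m = 5 · 13 · 109 = 7085 (a product of primes ≡ 1 (mod 4)); a representation of m scales to one of n via (k·x)² + (k·y)² = k²(x² + y²). Each prime p ≡ 1 (mod 4) is itself a sum of two squares; find a² by testing p − a² for a perfect square:
  5: 5 − 1² = 4 = 2² ⇒ 5 = 1² + 2².
  13: 13 − 1² = 12, 13 − 2² = 9 = 3² ⇒ 13 = 2² + 3².
  109: 109 − 1² = 108, 109 − 2² = 105, 109 − 3² = 100 = 10² ⇒ 109 = 3² + 10².
  Combine using the Brahmagupta–Fibonacci identity (a² + b²)(c² + d²) = (ac − bd)² + (ad + bc)² = (ac + bd)² + (ad − bc)²:
  5 · 13 = 65: from (1² + 2²)(2² + 3²), take (1·2 − 2·3, 1·3 + 2·2) = (2 − 6, 3 + 4) = (-4, 7); dropping signs (only squares matter) gives (4, 7); check 4² + 7² = 16 + 49 = 65 ✓.
  65 · 109 = 7085: from (4² + 7²)(3² + 10²), take (4·3 − 7·10, 4·10 + 7·3) = (12 − 70, 40 + 21) = (-58, 61); dropping signs (only squares matter) gives (58, 61); check 58² + 61² = 3364 + 3721 = 7085 ✓.
  Scale by k = 2: (2·58, 2·61) = (116, 122).
Step 4: Order so x ≤ y and verify: 116² + 122² = 13456 + 14884 = 28340 = n. ✓

n = 28340 = 116² + 122² (one valid representation with x ≤ y).


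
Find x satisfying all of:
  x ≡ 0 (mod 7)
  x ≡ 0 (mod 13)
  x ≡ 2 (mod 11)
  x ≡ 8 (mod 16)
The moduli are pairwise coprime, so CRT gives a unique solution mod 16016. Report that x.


Product of moduli M = 7 · 13 · 11 · 16 = 16016.
Merge one congruence at a time:
  Start: x ≡ 0 (mod 7).
  Combine with x ≡ 0 (mod 13); new modulus lcm = 91.
    Write x = 0 + 7·t and substitute into x ≡ 0 (mod 13): 7·t ≡ 0 − 0 = 0 (mod 13).
    The inverse of 7 mod 13 is 2 (since 7·2 = 14 = 1·13 + 1), so t ≡ 2·0 = 0 ≡ 0 (mod 13).
    Then x = 0 + 7·0 = 0, valid modulo lcm(7, 13) = 91: x ≡ 0 (mod 91).
  Combine with x ≡ 2 (mod 11); new modulus lcm = 1001.
    Write x = 0 + 91·t and substitute into x ≡ 2 (mod 11): 91·t ≡ 2 − 0 = 2 (mod 11).
    Reduce coefficients mod 11: 3·t ≡ 2 (mod 11).
    The inverse of 3 mod 11 is 4 (since 3·4 = 12 = 1·11 + 1), so t ≡ 4·2 = 8 ≡ 8 (mod 11).
    Then x = 0 + 91·8 = 728, valid modulo lcm(91, 11) = 1001: x ≡ 728 (mod 1001).
  Combine with x ≡ 8 (mod 16); new modulus lcm = 16016.
    Write x = 728 + 1001·t and substitute into x ≡ 8 (mod 16): 1001·t ≡ 8 − 728 = -720 (mod 16).
    Reduce coefficients mod 16: 9·t ≡ 0 (mod 16).
    The inverse of 9 mod 16 is 9 (since 9·9 = 81 = 5·16 + 1), so t ≡ 9·0 = 0 ≡ 0 (mod 16).
    Then x = 728 + 1001·0 = 728, valid modulo lcm(1001, 16) = 16016: x ≡ 728 (mod 16016).
Verify against each original: 728 mod 7 = 0, 728 mod 13 = 0, 728 mod 11 = 2, 728 mod 16 = 8.

x ≡ 728 (mod 16016).


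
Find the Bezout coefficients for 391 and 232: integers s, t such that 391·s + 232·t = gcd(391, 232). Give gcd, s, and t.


Euclidean algorithm on (391, 232) — divide until remainder is 0:
  391 = 1 · 232 + 159
  232 = 1 · 159 + 73
  159 = 2 · 73 + 13
  73 = 5 · 13 + 8
  13 = 1 · 8 + 5
  8 = 1 · 5 + 3
  5 = 1 · 3 + 2
  3 = 1 · 2 + 1
  2 = 2 · 1 + 0
gcd(391, 232) = 1.
Track Bezout coefficients alongside the remainders: start with r₀ = 391 = a·1 + b·0 (s = 1, t = 0) and r₁ = 232 = a·0 + b·1 (s = 0, t = 1); each new remainder r_{k+1} = r_{k-1} − q_k·r_k inherits s_{k+1} = s_{k-1} − q_k·s_k, t_{k+1} = t_{k-1} − q_k·t_k, so r_k = a·s_k + b·t_k at every step:
  q = 1: r = 159, s = 1 − 1·0 = 1, t = 0 − 1·1 = -1  (check: 391·1 + 232·(-1) = 159)
  q = 1: r = 73, s = 0 − 1·1 = -1, t = 1 − 1·(-1) = 2  (check: 391·(-1) + 232·2 = 73)
  q = 2: r = 13, s = 1 − 2·(-1) = 3, t = -1 − 2·2 = -5  (check: 391·3 + 232·(-5) = 13)
  q = 5: r = 8, s = -1 − 5·3 = -16, t = 2 − 5·(-5) = 27  (check: 391·(-16) + 232·27 = 8)
  q = 1: r = 5, s = 3 − 1·(-16) = 19, t = -5 − 1·27 = -32  (check: 391·19 + 232·(-32) = 5)
  q = 1: r = 3, s = -16 − 1·19 = -35, t = 27 − 1·(-32) = 59  (check: 391·(-35) + 232·59 = 3)
  q = 1: r = 2, s = 19 − 1·(-35) = 54, t = -32 − 1·59 = -91  (check: 391·54 + 232·(-91) = 2)
  q = 1: r = 1, s = -35 − 1·54 = -89, t = 59 − 1·(-91) = 150  (check: 391·(-89) + 232·150 = 1)
The row with r = 1 (the gcd) gives the Bezout coefficients s = -89, t = 150.
Result: 391 · (-89) + 232 · (150) = 1.

gcd(391, 232) = 1; s = -89, t = 150 (check: 391·(-89) + 232·150 = 1).


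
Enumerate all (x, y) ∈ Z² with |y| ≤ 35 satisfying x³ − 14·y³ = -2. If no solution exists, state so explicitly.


The equation is x³ - 14y³ = -2. For fixed y, x³ = 14·y³ − 2, so a solution requires the RHS to be a perfect cube.
Strategy: iterate y from -35 to 35, compute RHS = 14·y³ − 2, and check whether it is a (positive or negative) perfect cube.
Check small values of y:
  y = 0: RHS = -2 is not a perfect cube.
  y = 1: RHS = 12 is not a perfect cube.
  y = -1: RHS = -16 is not a perfect cube.
  y = 2: RHS = 110 is not a perfect cube.
  y = -2: RHS = -114 is not a perfect cube.
  y = 3: RHS = 376 is not a perfect cube.
  y = -3: RHS = -380 is not a perfect cube.
Continuing the search up to |y| = 35 finds no solutions either.
No (x, y) in the scanned range satisfies the equation.

No integer solutions with |y| ≤ 35.


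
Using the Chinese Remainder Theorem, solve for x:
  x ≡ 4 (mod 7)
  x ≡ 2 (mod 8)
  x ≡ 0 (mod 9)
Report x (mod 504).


Moduli 7, 8, 9 are pairwise coprime; by CRT there is a unique solution modulo M = 7 · 8 · 9 = 504.
Solve pairwise, accumulating the modulus:
  Start with x ≡ 4 (mod 7).
  Combine with x ≡ 2 (mod 8): since gcd(7, 8) = 1, we get a unique residue mod 56.
    Write x = 4 + 7·t and substitute into x ≡ 2 (mod 8): 7·t ≡ 2 − 4 = -2 (mod 8).
    Reduce coefficients mod 8: 7·t ≡ 6 (mod 8).
    The inverse of 7 mod 8 is 7 (since 7·7 = 49 = 6·8 + 1), so t ≡ 7·6 = 42 ≡ 2 (mod 8).
    Then x = 4 + 7·2 = 18, valid modulo lcm(7, 8) = 56: x ≡ 18 (mod 56).
  Combine with x ≡ 0 (mod 9): since gcd(56, 9) = 1, we get a unique residue mod 504.
    Write x = 18 + 56·t and substitute into x ≡ 0 (mod 9): 56·t ≡ 0 − 18 = -18 (mod 9).
    Reduce coefficients mod 9: 2·t ≡ 0 (mod 9).
    The inverse of 2 mod 9 is 5 (since 2·5 = 10 = 1·9 + 1), so t ≡ 5·0 = 0 ≡ 0 (mod 9).
    Then x = 18 + 56·0 = 18, valid modulo lcm(56, 9) = 504: x ≡ 18 (mod 504).
Verify: 18 mod 7 = 4 ✓, 18 mod 8 = 2 ✓, 18 mod 9 = 0 ✓.

x ≡ 18 (mod 504).


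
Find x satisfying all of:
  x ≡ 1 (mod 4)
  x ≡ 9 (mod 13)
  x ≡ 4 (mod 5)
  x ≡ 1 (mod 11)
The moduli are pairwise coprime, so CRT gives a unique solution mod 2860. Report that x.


Product of moduli M = 4 · 13 · 5 · 11 = 2860.
Merge one congruence at a time:
  Start: x ≡ 1 (mod 4).
  Combine with x ≡ 9 (mod 13); new modulus lcm = 52.
    Write x = 1 + 4·t and substitute into x ≡ 9 (mod 13): 4·t ≡ 9 − 1 = 8 (mod 13).
    The inverse of 4 mod 13 is 10 (since 4·10 = 40 = 3·13 + 1), so t ≡ 10·8 = 80 ≡ 2 (mod 13).
    Then x = 1 + 4·2 = 9, valid modulo lcm(4, 13) = 52: x ≡ 9 (mod 52).
  Combine with x ≡ 4 (mod 5); new modulus lcm = 260.
    Write x = 9 + 52·t and substitute into x ≡ 4 (mod 5): 52·t ≡ 4 − 9 = -5 (mod 5).
    Reduce coefficients mod 5: 2·t ≡ 0 (mod 5).
    The inverse of 2 mod 5 is 3 (since 2·3 = 6 = 1·5 + 1), so t ≡ 3·0 = 0 ≡ 0 (mod 5).
    Then x = 9 + 52·0 = 9, valid modulo lcm(52, 5) = 260: x ≡ 9 (mod 260).
  Combine with x ≡ 1 (mod 11); new modulus lcm = 2860.
    Write x = 9 + 260·t and substitute into x ≡ 1 (mod 11): 260·t ≡ 1 − 9 = -8 (mod 11).
    Reduce coefficients mod 11: 7·t ≡ 3 (mod 11).
    The inverse of 7 mod 11 is 8 (since 7·8 = 56 = 5·11 + 1), so t ≡ 8·3 = 24 ≡ 2 (mod 11).
    Then x = 9 + 260·2 = 529, valid modulo lcm(260, 11) = 2860: x ≡ 529 (mod 2860).
Verify against each original: 529 mod 4 = 1, 529 mod 13 = 9, 529 mod 5 = 4, 529 mod 11 = 1.

x ≡ 529 (mod 2860).


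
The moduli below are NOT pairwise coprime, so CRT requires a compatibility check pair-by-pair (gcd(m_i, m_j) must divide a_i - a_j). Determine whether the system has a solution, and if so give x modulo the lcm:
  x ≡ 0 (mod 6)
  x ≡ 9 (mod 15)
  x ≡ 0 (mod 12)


Moduli 6, 15, 12 are not pairwise coprime, so CRT works modulo lcm(m_i) when all pairwise compatibility conditions hold.
Pairwise compatibility: gcd(m_i, m_j) must divide a_i - a_j for every pair.
Merge one congruence at a time:
  Start: x ≡ 0 (mod 6).
  Combine with x ≡ 9 (mod 15): gcd(6, 15) = 3; 9 - 0 = 9, which IS divisible by 3, so compatible.
    Write x = 0 + 6·t and substitute into x ≡ 9 (mod 15): 6·t ≡ 9 − 0 = 9 (mod 15).
    Divide the congruence (and modulus) by g = 3: 2·t ≡ 3 (mod 5).
    The inverse of 2 mod 5 is 3 (since 2·3 = 6 = 1·5 + 1), so t ≡ 3·3 = 9 ≡ 4 (mod 5).
    Then x = 0 + 6·4 = 24, valid modulo lcm(6, 15) = 30: x ≡ 24 (mod 30).
  Combine with x ≡ 0 (mod 12): gcd(30, 12) = 6; 0 - 24 = -24, which IS divisible by 6, so compatible.
    Write x = 24 + 30·t and substitute into x ≡ 0 (mod 12): 30·t ≡ 0 − 24 = -24 (mod 12).
    Divide the congruence (and modulus) by g = 6: 5·t ≡ -4 (mod 2).
    Reduce coefficients mod 2: 1·t ≡ 0 (mod 2).
    So t ≡ 0 (mod 2).
    Then x = 24 + 30·0 = 24, valid modulo lcm(30, 12) = 60: x ≡ 24 (mod 60).
Verify: 24 mod 6 = 0, 24 mod 15 = 9, 24 mod 12 = 0.

x ≡ 24 (mod 60).


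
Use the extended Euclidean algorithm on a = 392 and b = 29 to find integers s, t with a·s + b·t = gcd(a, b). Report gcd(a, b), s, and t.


Euclidean algorithm on (392, 29) — divide until remainder is 0:
  392 = 13 · 29 + 15
  29 = 1 · 15 + 14
  15 = 1 · 14 + 1
  14 = 14 · 1 + 0
gcd(392, 29) = 1.
Track Bezout coefficients alongside the remainders: start with r₀ = 392 = a·1 + b·0 (s = 1, t = 0) and r₁ = 29 = a·0 + b·1 (s = 0, t = 1); each new remainder r_{k+1} = r_{k-1} − q_k·r_k inherits s_{k+1} = s_{k-1} − q_k·s_k, t_{k+1} = t_{k-1} − q_k·t_k, so r_k = a·s_k + b·t_k at every step:
  q = 13: r = 15, s = 1 − 13·0 = 1, t = 0 − 13·1 = -13  (check: 392·1 + 29·(-13) = 15)
  q = 1: r = 14, s = 0 − 1·1 = -1, t = 1 − 1·(-13) = 14  (check: 392·(-1) + 29·14 = 14)
  q = 1: r = 1, s = 1 − 1·(-1) = 2, t = -13 − 1·14 = -27  (check: 392·2 + 29·(-27) = 1)
The row with r = 1 (the gcd) gives the Bezout coefficients s = 2, t = -27.
Result: 392 · (2) + 29 · (-27) = 1.

gcd(392, 29) = 1; s = 2, t = -27 (check: 392·2 + 29·(-27) = 1).


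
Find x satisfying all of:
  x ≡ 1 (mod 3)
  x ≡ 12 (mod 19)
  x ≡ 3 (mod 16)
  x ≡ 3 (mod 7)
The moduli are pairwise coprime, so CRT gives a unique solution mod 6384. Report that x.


Product of moduli M = 3 · 19 · 16 · 7 = 6384.
Merge one congruence at a time:
  Start: x ≡ 1 (mod 3).
  Combine with x ≡ 12 (mod 19); new modulus lcm = 57.
    Write x = 1 + 3·t and substitute into x ≡ 12 (mod 19): 3·t ≡ 12 − 1 = 11 (mod 19).
    The inverse of 3 mod 19 is 13 (since 3·13 = 39 = 2·19 + 1), so t ≡ 13·11 = 143 ≡ 10 (mod 19).
    Then x = 1 + 3·10 = 31, valid modulo lcm(3, 19) = 57: x ≡ 31 (mod 57).
  Combine with x ≡ 3 (mod 16); new modulus lcm = 912.
    Write x = 31 + 57·t and substitute into x ≡ 3 (mod 16): 57·t ≡ 3 − 31 = -28 (mod 16).
    Reduce coefficients mod 16: 9·t ≡ 4 (mod 16).
    The inverse of 9 mod 16 is 9 (since 9·9 = 81 = 5·16 + 1), so t ≡ 9·4 = 36 ≡ 4 (mod 16).
    Then x = 31 + 57·4 = 259, valid modulo lcm(57, 16) = 912: x ≡ 259 (mod 912).
  Combine with x ≡ 3 (mod 7); new modulus lcm = 6384.
    Write x = 259 + 912·t and substitute into x ≡ 3 (mod 7): 912·t ≡ 3 − 259 = -256 (mod 7).
    Reduce coefficients mod 7: 2·t ≡ 3 (mod 7).
    The inverse of 2 mod 7 is 4 (since 2·4 = 8 = 1·7 + 1), so t ≡ 4·3 = 12 ≡ 5 (mod 7).
    Then x = 259 + 912·5 = 4819, valid modulo lcm(912, 7) = 6384: x ≡ 4819 (mod 6384).
Verify against each original: 4819 mod 3 = 1, 4819 mod 19 = 12, 4819 mod 16 = 3, 4819 mod 7 = 3.

x ≡ 4819 (mod 6384).


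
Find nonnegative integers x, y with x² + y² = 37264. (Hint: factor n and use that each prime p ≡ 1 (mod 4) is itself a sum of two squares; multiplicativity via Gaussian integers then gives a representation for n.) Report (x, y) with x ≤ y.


Step 1: Factor n = 37264 = 2^4 · 17 · 137.
Step 2: Check the mod-4 condition on each prime factor: 2 = 2 (special); 17 ≡ 1 (mod 4), exponent 1; 137 ≡ 1 (mod 4), exponent 1.
All primes ≡ 3 (mod 4) appear to even exponent (or don't appear), so by the two-squares theorem n IS expressible as a sum of two squares.
Step 3: Build a representation. Group n = k² · m with k = 4 and m = 17 · 137 = 2329 (a product of primes ≡ 1 (mod 4)); a representation of m scales to one of n via (k·x)² + (k·y)² = k²(x² + y²). Each prime p ≡ 1 (mod 4) is itself a sum of two squares; find a² by testing p − a² for a perfect square:
  17: 17 − 1² = 16 = 4² ⇒ 17 = 1² + 4².
  137: 137 − 1² = 136, 137 − 2² = 133, 137 − 3² = 128, 137 − 4² = 121 = 11² ⇒ 137 = 4² + 11².
  Combine using the Brahmagupta–Fibonacci identity (a² + b²)(c² + d²) = (ac − bd)² + (ad + bc)² = (ac + bd)² + (ad − bc)²:
  17 · 137 = 2329: from (1² + 4²)(4² + 11²), take (1·4 − 4·11, 1·11 + 4·4) = (4 − 44, 11 + 16) = (-40, 27); dropping signs (only squares matter) gives (40, 27); check 40² + 27² = 1600 + 729 = 2329 ✓.
  Scale by k = 4: (4·40, 4·27) = (160, 108).
Step 4: Order so x ≤ y and verify: 108² + 160² = 11664 + 25600 = 37264 = n. ✓

n = 37264 = 108² + 160² (one valid representation with x ≤ y).


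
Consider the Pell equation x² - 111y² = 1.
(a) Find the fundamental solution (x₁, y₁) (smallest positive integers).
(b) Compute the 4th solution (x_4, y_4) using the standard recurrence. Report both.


Step 1: Find the fundamental solution (x₁, y₁) of x² - 111y² = 1.
  Expand √111 as a continued fraction. a₀ = ⌊√111⌋ = 10; iterate m_{k+1} = d_k·a_k − m_k, d_{k+1} = (111 − m_{k+1}²)/d_k, a_{k+1} = ⌊(a₀ + m_{k+1})/d_{k+1}⌋ (starting m₀ = 0, d₀ = 1), with convergents p_k = a_k·p_{k-1} + p_{k-2}, q_k = a_k·q_{k-1} + q_{k-2} (p₋₁ = 1, q₋₁ = 0):
  k = 0: a₀ = 10; p₀/q₀ = 10/1; p₀² − 111·q₀² = 100 − 111 = -11.
  k = 1: m = 10, d = 11, a = ⌊(10 + 10)/11⌋ = 1; p/q = (1·10 + 1)/(1·1 + 0) = 11/1; p² − 111·q² = 121 − 111 = 10.
  k = 2: m = 1, d = 10, a = ⌊(10 + 1)/10⌋ = 1; p/q = (1·11 + 10)/(1·1 + 1) = 21/2; p² − 111·q² = 441 − 444 = -3.
  k = 3: m = 9, d = 3, a = ⌊(10 + 9)/3⌋ = 6; p/q = (6·21 + 11)/(6·2 + 1) = 137/13; p² − 111·q² = 18769 − 18759 = 10.
  k = 4: m = 9, d = 10, a = ⌊(10 + 9)/10⌋ = 1; p/q = (1·137 + 21)/(1·13 + 2) = 158/15; p² − 111·q² = 24964 − 24975 = -11.
  k = 5: m = 1, d = 11, a = ⌊(10 + 1)/11⌋ = 1; p/q = (1·158 + 137)/(1·15 + 13) = 295/28; p² − 111·q² = 87025 − 87024 = 1.
  The first convergent with p² − 111·q² = 1 gives the fundamental solution (x₁, y₁) = (295, 28).
Step 2: Apply the recurrence (x_{n+1}, y_{n+1}) = (x₁x_n + 111y₁y_n, x₁y_n + y₁x_n) repeatedly.
  From (x_1, y_1) = (295, 28): x_2 = 295·295 + 111·28·28 = 174049; y_2 = 295·28 + 28·295 = 16520.
  From (x_2, y_2) = (174049, 16520): x_3 = 295·174049 + 111·28·16520 = 102688615; y_3 = 295·16520 + 28·174049 = 9746772.
  From (x_3, y_3) = (102688615, 9746772): x_4 = 295·102688615 + 111·28·9746772 = 60586108801; y_4 = 295·9746772 + 28·102688615 = 5750578960.
Step 3: Verify x_4² - 111·y_4² = 3670676579646609657601 - 3670676579646609657600 = 1 (should be 1). ✓

(x_1, y_1) = (295, 28); (x_4, y_4) = (60586108801, 5750578960).


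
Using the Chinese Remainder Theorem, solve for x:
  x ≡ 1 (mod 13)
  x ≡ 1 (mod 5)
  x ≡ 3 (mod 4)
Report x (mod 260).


Moduli 13, 5, 4 are pairwise coprime; by CRT there is a unique solution modulo M = 13 · 5 · 4 = 260.
Solve pairwise, accumulating the modulus:
  Start with x ≡ 1 (mod 13).
  Combine with x ≡ 1 (mod 5): since gcd(13, 5) = 1, we get a unique residue mod 65.
    Write x = 1 + 13·t and substitute into x ≡ 1 (mod 5): 13·t ≡ 1 − 1 = 0 (mod 5).
    Reduce coefficients mod 5: 3·t ≡ 0 (mod 5).
    The inverse of 3 mod 5 is 2 (since 3·2 = 6 = 1·5 + 1), so t ≡ 2·0 = 0 ≡ 0 (mod 5).
    Then x = 1 + 13·0 = 1, valid modulo lcm(13, 5) = 65: x ≡ 1 (mod 65).
  Combine with x ≡ 3 (mod 4): since gcd(65, 4) = 1, we get a unique residue mod 260.
    Write x = 1 + 65·t and substitute into x ≡ 3 (mod 4): 65·t ≡ 3 − 1 = 2 (mod 4).
    Reduce coefficients mod 4: 1·t ≡ 2 (mod 4).
    So t ≡ 2 (mod 4).
    Then x = 1 + 65·2 = 131, valid modulo lcm(65, 4) = 260: x ≡ 131 (mod 260).
Verify: 131 mod 13 = 1 ✓, 131 mod 5 = 1 ✓, 131 mod 4 = 3 ✓.

x ≡ 131 (mod 260).


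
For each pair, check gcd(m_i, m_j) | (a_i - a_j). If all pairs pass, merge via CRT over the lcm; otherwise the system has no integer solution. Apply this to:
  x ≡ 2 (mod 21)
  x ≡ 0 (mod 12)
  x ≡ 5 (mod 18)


Moduli 21, 12, 18 are not pairwise coprime, so CRT works modulo lcm(m_i) when all pairwise compatibility conditions hold.
Pairwise compatibility: gcd(m_i, m_j) must divide a_i - a_j for every pair.
Merge one congruence at a time:
  Start: x ≡ 2 (mod 21).
  Combine with x ≡ 0 (mod 12): gcd(21, 12) = 3, and 0 - 2 = -2 is NOT divisible by 3.
    ⇒ system is inconsistent (no integer solution).

No solution (the system is inconsistent).


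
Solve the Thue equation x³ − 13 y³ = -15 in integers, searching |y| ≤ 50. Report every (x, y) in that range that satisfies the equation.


The equation is x³ - 13y³ = -15. For fixed y, x³ = 13·y³ − 15, so a solution requires the RHS to be a perfect cube.
Strategy: iterate y from -50 to 50, compute RHS = 13·y³ − 15, and check whether it is a (positive or negative) perfect cube.
Check small values of y:
  y = 0: RHS = -15 is not a perfect cube.
  y = 1: RHS = -2 is not a perfect cube.
  y = -1: RHS = -28 is not a perfect cube.
  y = 2: RHS = 89 is not a perfect cube.
  y = -2: RHS = -119 is not a perfect cube.
  y = 3: RHS = 336 is not a perfect cube.
  y = -3: RHS = -366 is not a perfect cube.
Continuing the search up to |y| = 50 finds no solutions either.
No (x, y) in the scanned range satisfies the equation.

No integer solutions with |y| ≤ 50.


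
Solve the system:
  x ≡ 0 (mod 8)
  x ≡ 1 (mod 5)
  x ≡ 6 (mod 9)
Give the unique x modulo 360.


Moduli 8, 5, 9 are pairwise coprime; by CRT there is a unique solution modulo M = 8 · 5 · 9 = 360.
Solve pairwise, accumulating the modulus:
  Start with x ≡ 0 (mod 8).
  Combine with x ≡ 1 (mod 5): since gcd(8, 5) = 1, we get a unique residue mod 40.
    Write x = 0 + 8·t and substitute into x ≡ 1 (mod 5): 8·t ≡ 1 − 0 = 1 (mod 5).
    Reduce coefficients mod 5: 3·t ≡ 1 (mod 5).
    The inverse of 3 mod 5 is 2 (since 3·2 = 6 = 1·5 + 1), so t ≡ 2·1 = 2 ≡ 2 (mod 5).
    Then x = 0 + 8·2 = 16, valid modulo lcm(8, 5) = 40: x ≡ 16 (mod 40).
  Combine with x ≡ 6 (mod 9): since gcd(40, 9) = 1, we get a unique residue mod 360.
    Write x = 16 + 40·t and substitute into x ≡ 6 (mod 9): 40·t ≡ 6 − 16 = -10 (mod 9).
    Reduce coefficients mod 9: 4·t ≡ 8 (mod 9).
    The inverse of 4 mod 9 is 7 (since 4·7 = 28 = 3·9 + 1), so t ≡ 7·8 = 56 ≡ 2 (mod 9).
    Then x = 16 + 40·2 = 96, valid modulo lcm(40, 9) = 360: x ≡ 96 (mod 360).
Verify: 96 mod 8 = 0 ✓, 96 mod 5 = 1 ✓, 96 mod 9 = 6 ✓.

x ≡ 96 (mod 360).


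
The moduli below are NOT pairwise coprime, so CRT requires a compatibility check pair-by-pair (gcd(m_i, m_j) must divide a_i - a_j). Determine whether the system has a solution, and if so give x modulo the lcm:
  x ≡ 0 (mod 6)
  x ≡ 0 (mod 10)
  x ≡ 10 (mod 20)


Moduli 6, 10, 20 are not pairwise coprime, so CRT works modulo lcm(m_i) when all pairwise compatibility conditions hold.
Pairwise compatibility: gcd(m_i, m_j) must divide a_i - a_j for every pair.
Merge one congruence at a time:
  Start: x ≡ 0 (mod 6).
  Combine with x ≡ 0 (mod 10): gcd(6, 10) = 2; 0 - 0 = 0, which IS divisible by 2, so compatible.
    Write x = 0 + 6·t and substitute into x ≡ 0 (mod 10): 6·t ≡ 0 − 0 = 0 (mod 10).
    Divide the congruence (and modulus) by g = 2: 3·t ≡ 0 (mod 5).
    The inverse of 3 mod 5 is 2 (since 3·2 = 6 = 1·5 + 1), so t ≡ 2·0 = 0 ≡ 0 (mod 5).
    Then x = 0 + 6·0 = 0, valid modulo lcm(6, 10) = 30: x ≡ 0 (mod 30).
  Combine with x ≡ 10 (mod 20): gcd(30, 20) = 10; 10 - 0 = 10, which IS divisible by 10, so compatible.
    Write x = 0 + 30·t and substitute into x ≡ 10 (mod 20): 30·t ≡ 10 − 0 = 10 (mod 20).
    Divide the congruence (and modulus) by g = 10: 3·t ≡ 1 (mod 2).
    Reduce coefficients mod 2: 1·t ≡ 1 (mod 2).
    So t ≡ 1 (mod 2).
    Then x = 0 + 30·1 = 30, valid modulo lcm(30, 20) = 60: x ≡ 30 (mod 60).
Verify: 30 mod 6 = 0, 30 mod 10 = 0, 30 mod 20 = 10.

x ≡ 30 (mod 60).


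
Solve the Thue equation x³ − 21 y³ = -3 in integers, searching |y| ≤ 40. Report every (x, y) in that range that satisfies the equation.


The equation is x³ - 21y³ = -3. For fixed y, x³ = 21·y³ − 3, so a solution requires the RHS to be a perfect cube.
Strategy: iterate y from -40 to 40, compute RHS = 21·y³ − 3, and check whether it is a (positive or negative) perfect cube.
Check small values of y:
  y = 0: RHS = -3 is not a perfect cube.
  y = 1: RHS = 18 is not a perfect cube.
  y = -1: RHS = -24 is not a perfect cube.
  y = 2: RHS = 165 is not a perfect cube.
  y = -2: RHS = -171 is not a perfect cube.
  y = 3: RHS = 564 is not a perfect cube.
  y = -3: RHS = -570 is not a perfect cube.
Continuing the search up to |y| = 40 finds no solutions either.
No (x, y) in the scanned range satisfies the equation.

No integer solutions with |y| ≤ 40.


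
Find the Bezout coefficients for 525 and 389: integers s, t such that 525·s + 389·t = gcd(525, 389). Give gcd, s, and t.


Euclidean algorithm on (525, 389) — divide until remainder is 0:
  525 = 1 · 389 + 136
  389 = 2 · 136 + 117
  136 = 1 · 117 + 19
  117 = 6 · 19 + 3
  19 = 6 · 3 + 1
  3 = 3 · 1 + 0
gcd(525, 389) = 1.
Track Bezout coefficients alongside the remainders: start with r₀ = 525 = a·1 + b·0 (s = 1, t = 0) and r₁ = 389 = a·0 + b·1 (s = 0, t = 1); each new remainder r_{k+1} = r_{k-1} − q_k·r_k inherits s_{k+1} = s_{k-1} − q_k·s_k, t_{k+1} = t_{k-1} − q_k·t_k, so r_k = a·s_k + b·t_k at every step:
  q = 1: r = 136, s = 1 − 1·0 = 1, t = 0 − 1·1 = -1  (check: 525·1 + 389·(-1) = 136)
  q = 2: r = 117, s = 0 − 2·1 = -2, t = 1 − 2·(-1) = 3  (check: 525·(-2) + 389·3 = 117)
  q = 1: r = 19, s = 1 − 1·(-2) = 3, t = -1 − 1·3 = -4  (check: 525·3 + 389·(-4) = 19)
  q = 6: r = 3, s = -2 − 6·3 = -20, t = 3 − 6·(-4) = 27  (check: 525·(-20) + 389·27 = 3)
  q = 6: r = 1, s = 3 − 6·(-20) = 123, t = -4 − 6·27 = -166  (check: 525·123 + 389·(-166) = 1)
The row with r = 1 (the gcd) gives the Bezout coefficients s = 123, t = -166.
Result: 525 · (123) + 389 · (-166) = 1.

gcd(525, 389) = 1; s = 123, t = -166 (check: 525·123 + 389·(-166) = 1).


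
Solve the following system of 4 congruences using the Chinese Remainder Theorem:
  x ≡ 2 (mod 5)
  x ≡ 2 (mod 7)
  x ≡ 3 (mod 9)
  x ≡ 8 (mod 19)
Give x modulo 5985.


Product of moduli M = 5 · 7 · 9 · 19 = 5985.
Merge one congruence at a time:
  Start: x ≡ 2 (mod 5).
  Combine with x ≡ 2 (mod 7); new modulus lcm = 35.
    Write x = 2 + 5·t and substitute into x ≡ 2 (mod 7): 5·t ≡ 2 − 2 = 0 (mod 7).
    The inverse of 5 mod 7 is 3 (since 5·3 = 15 = 2·7 + 1), so t ≡ 3·0 = 0 ≡ 0 (mod 7).
    Then x = 2 + 5·0 = 2, valid modulo lcm(5, 7) = 35: x ≡ 2 (mod 35).
  Combine with x ≡ 3 (mod 9); new modulus lcm = 315.
    Write x = 2 + 35·t and substitute into x ≡ 3 (mod 9): 35·t ≡ 3 − 2 = 1 (mod 9).
    Reduce coefficients mod 9: 8·t ≡ 1 (mod 9).
    The inverse of 8 mod 9 is 8 (since 8·8 = 64 = 7·9 + 1), so t ≡ 8·1 = 8 ≡ 8 (mod 9).
    Then x = 2 + 35·8 = 282, valid modulo lcm(35, 9) = 315: x ≡ 282 (mod 315).
  Combine with x ≡ 8 (mod 19); new modulus lcm = 5985.
    Write x = 282 + 315·t and substitute into x ≡ 8 (mod 19): 315·t ≡ 8 − 282 = -274 (mod 19).
    Reduce coefficients mod 19: 11·t ≡ 11 (mod 19).
    The inverse of 11 mod 19 is 7 (since 11·7 = 77 = 4·19 + 1), so t ≡ 7·11 = 77 ≡ 1 (mod 19).
    Then x = 282 + 315·1 = 597, valid modulo lcm(315, 19) = 5985: x ≡ 597 (mod 5985).
Verify against each original: 597 mod 5 = 2, 597 mod 7 = 2, 597 mod 9 = 3, 597 mod 19 = 8.

x ≡ 597 (mod 5985).


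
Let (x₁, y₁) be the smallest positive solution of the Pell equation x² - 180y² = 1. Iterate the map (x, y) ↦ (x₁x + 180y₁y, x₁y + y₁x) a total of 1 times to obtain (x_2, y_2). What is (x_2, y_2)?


Step 1: Find the fundamental solution (x₁, y₁) of x² - 180y² = 1.
  Expand √180 as a continued fraction. a₀ = ⌊√180⌋ = 13; iterate m_{k+1} = d_k·a_k − m_k, d_{k+1} = (180 − m_{k+1}²)/d_k, a_{k+1} = ⌊(a₀ + m_{k+1})/d_{k+1}⌋ (starting m₀ = 0, d₀ = 1), with convergents p_k = a_k·p_{k-1} + p_{k-2}, q_k = a_k·q_{k-1} + q_{k-2} (p₋₁ = 1, q₋₁ = 0):
  k = 0: a₀ = 13; p₀/q₀ = 13/1; p₀² − 180·q₀² = 169 − 180 = -11.
  k = 1: m = 13, d = 11, a = ⌊(13 + 13)/11⌋ = 2; p/q = (2·13 + 1)/(2·1 + 0) = 27/2; p² − 180·q² = 729 − 720 = 9.
  k = 2: m = 9, d = 9, a = ⌊(13 + 9)/9⌋ = 2; p/q = (2·27 + 13)/(2·2 + 1) = 67/5; p² − 180·q² = 4489 − 4500 = -11.
  k = 3: m = 9, d = 11, a = ⌊(13 + 9)/11⌋ = 2; p/q = (2·67 + 27)/(2·5 + 2) = 161/12; p² − 180·q² = 25921 − 25920 = 1.
  The first convergent with p² − 180·q² = 1 gives the fundamental solution (x₁, y₁) = (161, 12).
Step 2: Apply the recurrence (x_{n+1}, y_{n+1}) = (x₁x_n + 180y₁y_n, x₁y_n + y₁x_n) repeatedly.
  From (x_1, y_1) = (161, 12): x_2 = 161·161 + 180·12·12 = 51841; y_2 = 161·12 + 12·161 = 3864.
Step 3: Verify x_2² - 180·y_2² = 2687489281 - 2687489280 = 1 (should be 1). ✓

(x_1, y_1) = (161, 12); (x_2, y_2) = (51841, 3864).


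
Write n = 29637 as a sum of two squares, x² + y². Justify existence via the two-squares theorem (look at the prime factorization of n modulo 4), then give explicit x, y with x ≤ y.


Step 1: Factor n = 29637 = 3^2 · 37 · 89.
Step 2: Check the mod-4 condition on each prime factor: 3 ≡ 3 (mod 4), exponent 2 (must be even); 37 ≡ 1 (mod 4), exponent 1; 89 ≡ 1 (mod 4), exponent 1.
All primes ≡ 3 (mod 4) appear to even exponent (or don't appear), so by the two-squares theorem n IS expressible as a sum of two squares.
Step 3: Build a representation. Group n = k² · m with k = 3 and m = 37 · 89 = 3293 (a product of primes ≡ 1 (mod 4)); a representation of m scales to one of n via (k·x)² + (k·y)² = k²(x² + y²). Each prime p ≡ 1 (mod 4) is itself a sum of two squares; find a² by testing p − a² for a perfect square:
  37: 37 − 1² = 36 = 6² ⇒ 37 = 1² + 6².
  89: 89 − 1² = 88, 89 − 2² = 85, 89 − 3² = 80, 89 − 4² = 73, 89 − 5² = 64 = 8² ⇒ 89 = 5² + 8².
  Combine using the Brahmagupta–Fibonacci identity (a² + b²)(c² + d²) = (ac − bd)² + (ad + bc)² = (ac + bd)² + (ad − bc)²:
  37 · 89 = 3293: from (1² + 6²)(5² + 8²), take (1·5 − 6·8, 1·8 + 6·5) = (5 − 48, 8 + 30) = (-43, 38); dropping signs (only squares matter) gives (43, 38); check 43² + 38² = 1849 + 1444 = 3293 ✓.
  Scale by k = 3: (3·43, 3·38) = (129, 114).
Step 4: Order so x ≤ y and verify: 114² + 129² = 12996 + 16641 = 29637 = n. ✓

n = 29637 = 114² + 129² (one valid representation with x ≤ y).


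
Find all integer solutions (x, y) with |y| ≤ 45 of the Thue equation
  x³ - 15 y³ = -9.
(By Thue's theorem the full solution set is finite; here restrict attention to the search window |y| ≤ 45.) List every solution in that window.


The equation is x³ - 15y³ = -9. For fixed y, x³ = 15·y³ − 9, so a solution requires the RHS to be a perfect cube.
Strategy: iterate y from -45 to 45, compute RHS = 15·y³ − 9, and check whether it is a (positive or negative) perfect cube.
Check small values of y:
  y = 0: RHS = -9 is not a perfect cube.
  y = 1: RHS = 6 is not a perfect cube.
  y = -1: RHS = -24 is not a perfect cube.
  y = 2: RHS = 111 is not a perfect cube.
  y = -2: RHS = -129 is not a perfect cube.
  y = 3: RHS = 396 is not a perfect cube.
  y = -3: RHS = -414 is not a perfect cube.
Continuing the search up to |y| = 45 finds no solutions either.
No (x, y) in the scanned range satisfies the equation.

No integer solutions with |y| ≤ 45.


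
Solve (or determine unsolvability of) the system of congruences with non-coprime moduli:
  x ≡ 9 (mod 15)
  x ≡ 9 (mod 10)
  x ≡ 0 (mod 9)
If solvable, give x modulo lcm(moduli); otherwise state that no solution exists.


Moduli 15, 10, 9 are not pairwise coprime, so CRT works modulo lcm(m_i) when all pairwise compatibility conditions hold.
Pairwise compatibility: gcd(m_i, m_j) must divide a_i - a_j for every pair.
Merge one congruence at a time:
  Start: x ≡ 9 (mod 15).
  Combine with x ≡ 9 (mod 10): gcd(15, 10) = 5; 9 - 9 = 0, which IS divisible by 5, so compatible.
    Write x = 9 + 15·t and substitute into x ≡ 9 (mod 10): 15·t ≡ 9 − 9 = 0 (mod 10).
    Divide the congruence (and modulus) by g = 5: 3·t ≡ 0 (mod 2).
    Reduce coefficients mod 2: 1·t ≡ 0 (mod 2).
    So t ≡ 0 (mod 2).
    Then x = 9 + 15·0 = 9, valid modulo lcm(15, 10) = 30: x ≡ 9 (mod 30).
  Combine with x ≡ 0 (mod 9): gcd(30, 9) = 3; 0 - 9 = -9, which IS divisible by 3, so compatible.
    Write x = 9 + 30·t and substitute into x ≡ 0 (mod 9): 30·t ≡ 0 − 9 = -9 (mod 9).
    Divide the congruence (and modulus) by g = 3: 10·t ≡ -3 (mod 3).
    Reduce coefficients mod 3: 1·t ≡ 0 (mod 3).
    So t ≡ 0 (mod 3).
    Then x = 9 + 30·0 = 9, valid modulo lcm(30, 9) = 90: x ≡ 9 (mod 90).
Verify: 9 mod 15 = 9, 9 mod 10 = 9, 9 mod 9 = 0.

x ≡ 9 (mod 90).


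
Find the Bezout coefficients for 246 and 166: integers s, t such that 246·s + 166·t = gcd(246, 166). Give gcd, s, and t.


Euclidean algorithm on (246, 166) — divide until remainder is 0:
  246 = 1 · 166 + 80
  166 = 2 · 80 + 6
  80 = 13 · 6 + 2
  6 = 3 · 2 + 0
gcd(246, 166) = 2.
Track Bezout coefficients alongside the remainders: start with r₀ = 246 = a·1 + b·0 (s = 1, t = 0) and r₁ = 166 = a·0 + b·1 (s = 0, t = 1); each new remainder r_{k+1} = r_{k-1} − q_k·r_k inherits s_{k+1} = s_{k-1} − q_k·s_k, t_{k+1} = t_{k-1} − q_k·t_k, so r_k = a·s_k + b·t_k at every step:
  q = 1: r = 80, s = 1 − 1·0 = 1, t = 0 − 1·1 = -1  (check: 246·1 + 166·(-1) = 80)
  q = 2: r = 6, s = 0 − 2·1 = -2, t = 1 − 2·(-1) = 3  (check: 246·(-2) + 166·3 = 6)
  q = 13: r = 2, s = 1 − 13·(-2) = 27, t = -1 − 13·3 = -40  (check: 246·27 + 166·(-40) = 2)
The row with r = 2 (the gcd) gives the Bezout coefficients s = 27, t = -40.
Result: 246 · (27) + 166 · (-40) = 2.

gcd(246, 166) = 2; s = 27, t = -40 (check: 246·27 + 166·(-40) = 2).


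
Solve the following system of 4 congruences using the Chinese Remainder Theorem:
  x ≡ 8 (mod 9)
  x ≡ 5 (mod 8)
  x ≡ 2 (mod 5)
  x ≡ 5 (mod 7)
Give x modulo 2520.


Product of moduli M = 9 · 8 · 5 · 7 = 2520.
Merge one congruence at a time:
  Start: x ≡ 8 (mod 9).
  Combine with x ≡ 5 (mod 8); new modulus lcm = 72.
    Write x = 8 + 9·t and substitute into x ≡ 5 (mod 8): 9·t ≡ 5 − 8 = -3 (mod 8).
    Reduce coefficients mod 8: 1·t ≡ 5 (mod 8).
    So t ≡ 5 (mod 8).
    Then x = 8 + 9·5 = 53, valid modulo lcm(9, 8) = 72: x ≡ 53 (mod 72).
  Combine with x ≡ 2 (mod 5); new modulus lcm = 360.
    Write x = 53 + 72·t and substitute into x ≡ 2 (mod 5): 72·t ≡ 2 − 53 = -51 (mod 5).
    Reduce coefficients mod 5: 2·t ≡ 4 (mod 5).
    The inverse of 2 mod 5 is 3 (since 2·3 = 6 = 1·5 + 1), so t ≡ 3·4 = 12 ≡ 2 (mod 5).
    Then x = 53 + 72·2 = 197, valid modulo lcm(72, 5) = 360: x ≡ 197 (mod 360).
  Combine with x ≡ 5 (mod 7); new modulus lcm = 2520.
    Write x = 197 + 360·t and substitute into x ≡ 5 (mod 7): 360·t ≡ 5 − 197 = -192 (mod 7).
    Reduce coefficients mod 7: 3·t ≡ 4 (mod 7).
    The inverse of 3 mod 7 is 5 (since 3·5 = 15 = 2·7 + 1), so t ≡ 5·4 = 20 ≡ 6 (mod 7).
    Then x = 197 + 360·6 = 2357, valid modulo lcm(360, 7) = 2520: x ≡ 2357 (mod 2520).
Verify against each original: 2357 mod 9 = 8, 2357 mod 8 = 5, 2357 mod 5 = 2, 2357 mod 7 = 5.

x ≡ 2357 (mod 2520).


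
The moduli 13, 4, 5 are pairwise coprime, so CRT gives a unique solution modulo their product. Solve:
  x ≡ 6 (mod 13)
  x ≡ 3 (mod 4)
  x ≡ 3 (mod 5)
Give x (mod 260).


Moduli 13, 4, 5 are pairwise coprime; by CRT there is a unique solution modulo M = 13 · 4 · 5 = 260.
Solve pairwise, accumulating the modulus:
  Start with x ≡ 6 (mod 13).
  Combine with x ≡ 3 (mod 4): since gcd(13, 4) = 1, we get a unique residue mod 52.
    Write x = 6 + 13·t and substitute into x ≡ 3 (mod 4): 13·t ≡ 3 − 6 = -3 (mod 4).
    Reduce coefficients mod 4: 1·t ≡ 1 (mod 4).
    So t ≡ 1 (mod 4).
    Then x = 6 + 13·1 = 19, valid modulo lcm(13, 4) = 52: x ≡ 19 (mod 52).
  Combine with x ≡ 3 (mod 5): since gcd(52, 5) = 1, we get a unique residue mod 260.
    Write x = 19 + 52·t and substitute into x ≡ 3 (mod 5): 52·t ≡ 3 − 19 = -16 (mod 5).
    Reduce coefficients mod 5: 2·t ≡ 4 (mod 5).
    The inverse of 2 mod 5 is 3 (since 2·3 = 6 = 1·5 + 1), so t ≡ 3·4 = 12 ≡ 2 (mod 5).
    Then x = 19 + 52·2 = 123, valid modulo lcm(52, 5) = 260: x ≡ 123 (mod 260).
Verify: 123 mod 13 = 6 ✓, 123 mod 4 = 3 ✓, 123 mod 5 = 3 ✓.

x ≡ 123 (mod 260).
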